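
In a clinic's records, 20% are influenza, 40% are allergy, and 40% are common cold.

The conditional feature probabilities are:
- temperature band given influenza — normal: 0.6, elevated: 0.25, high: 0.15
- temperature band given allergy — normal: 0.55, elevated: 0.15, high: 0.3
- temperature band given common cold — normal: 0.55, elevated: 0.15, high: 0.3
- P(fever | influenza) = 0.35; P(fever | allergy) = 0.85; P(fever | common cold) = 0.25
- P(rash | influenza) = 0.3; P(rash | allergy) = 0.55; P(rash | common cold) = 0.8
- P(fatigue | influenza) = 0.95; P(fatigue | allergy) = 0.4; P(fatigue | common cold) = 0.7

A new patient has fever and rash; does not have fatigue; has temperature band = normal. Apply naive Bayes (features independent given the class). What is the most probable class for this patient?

influenza: 0.2 × 0.6 × 0.35 × 0.3 × (1−0.95) = 0.00063
allergy: 0.4 × 0.55 × 0.85 × 0.55 × (1−0.4) = 0.06171
common cold: 0.4 × 0.55 × 0.25 × 0.8 × (1−0.7) = 0.0132
Highest score → allergy.

allergy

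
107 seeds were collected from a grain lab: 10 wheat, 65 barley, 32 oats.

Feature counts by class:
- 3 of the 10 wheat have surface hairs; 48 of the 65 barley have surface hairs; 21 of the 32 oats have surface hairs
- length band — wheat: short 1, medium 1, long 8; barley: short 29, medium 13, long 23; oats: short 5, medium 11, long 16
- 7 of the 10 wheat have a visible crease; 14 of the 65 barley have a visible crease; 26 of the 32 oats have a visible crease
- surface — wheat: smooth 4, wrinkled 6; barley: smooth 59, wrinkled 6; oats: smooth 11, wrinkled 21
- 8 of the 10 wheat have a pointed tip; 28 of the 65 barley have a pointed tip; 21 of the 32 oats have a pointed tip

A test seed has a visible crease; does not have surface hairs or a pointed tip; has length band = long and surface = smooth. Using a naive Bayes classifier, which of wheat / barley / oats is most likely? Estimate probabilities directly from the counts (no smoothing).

wheat: (10/107) × (7/10) × (8/10) × (7/10) × (4/10) × (2/10) ≈ 0.00293084
barley: (65/107) × (17/65) × (23/65) × (14/65) × (59/65) × (37/65) ≈ 0.00625635
oats: (32/107) × (11/32) × (16/32) × (26/32) × (11/32) × (11/32) ≈ 0.00493501
Highest score → barley.

barley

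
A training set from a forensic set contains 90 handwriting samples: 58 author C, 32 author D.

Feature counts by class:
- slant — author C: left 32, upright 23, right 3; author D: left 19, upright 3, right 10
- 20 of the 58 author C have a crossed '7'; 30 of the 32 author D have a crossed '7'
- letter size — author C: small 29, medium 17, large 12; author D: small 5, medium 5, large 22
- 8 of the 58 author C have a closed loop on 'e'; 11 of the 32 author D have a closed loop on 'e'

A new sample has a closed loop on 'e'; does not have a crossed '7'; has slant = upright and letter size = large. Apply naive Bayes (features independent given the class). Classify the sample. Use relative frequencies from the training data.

author C

author C: (58/90) × (23/58) × (38/58) × (12/58) × (8/58) ≈ 0.00477811
author D: (32/90) × (3/32) × (2/32) × (22/32) × (11/32) ≈ 0.00049235
Highest score → author C.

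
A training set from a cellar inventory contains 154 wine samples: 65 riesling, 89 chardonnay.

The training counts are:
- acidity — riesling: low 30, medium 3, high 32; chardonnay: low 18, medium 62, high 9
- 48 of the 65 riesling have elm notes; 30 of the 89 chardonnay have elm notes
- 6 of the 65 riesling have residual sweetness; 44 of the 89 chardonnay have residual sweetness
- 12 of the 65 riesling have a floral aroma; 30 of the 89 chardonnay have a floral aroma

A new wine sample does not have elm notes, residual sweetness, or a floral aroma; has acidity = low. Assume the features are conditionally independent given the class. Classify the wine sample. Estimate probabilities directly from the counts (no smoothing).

riesling: (65/154) × (30/65) × (17/65) × (59/65) × (53/65) ≈ 0.0377083
chardonnay: (89/154) × (18/89) × (59/89) × (45/89) × (59/89) ≈ 0.0259716
Highest score → riesling.

riesling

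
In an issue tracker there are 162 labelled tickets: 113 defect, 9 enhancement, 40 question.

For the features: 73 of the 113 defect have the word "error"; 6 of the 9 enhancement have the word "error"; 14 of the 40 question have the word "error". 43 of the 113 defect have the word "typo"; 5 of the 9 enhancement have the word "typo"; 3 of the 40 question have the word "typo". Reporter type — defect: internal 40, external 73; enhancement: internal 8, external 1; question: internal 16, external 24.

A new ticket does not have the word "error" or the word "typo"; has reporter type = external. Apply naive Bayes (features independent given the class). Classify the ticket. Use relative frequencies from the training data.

defect

defect: (113/162) × (40/113) × (70/113) × (73/113) ≈ 0.0988118
enhancement: (9/162) × (3/9) × (4/9) × (1/9) ≈ 0.000914495
question: (40/162) × (26/40) × (37/40) × (24/40) ≈ 0.0890741
Highest score → defect.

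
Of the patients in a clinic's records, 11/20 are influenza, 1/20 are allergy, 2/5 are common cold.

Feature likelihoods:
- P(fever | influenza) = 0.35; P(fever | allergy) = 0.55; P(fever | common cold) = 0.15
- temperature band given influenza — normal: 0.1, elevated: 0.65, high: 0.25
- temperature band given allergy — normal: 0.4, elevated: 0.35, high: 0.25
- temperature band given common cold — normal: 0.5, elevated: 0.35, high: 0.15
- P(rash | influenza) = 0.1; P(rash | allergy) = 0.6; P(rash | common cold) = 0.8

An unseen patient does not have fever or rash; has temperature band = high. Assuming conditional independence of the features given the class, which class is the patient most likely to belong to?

influenza

influenza: 0.55 × (1−0.35) × 0.25 × (1−0.1) = 0.0804375
allergy: 0.05 × (1−0.55) × 0.25 × (1−0.6) = 0.00225
common cold: 0.4 × (1−0.15) × 0.15 × (1−0.8) = 0.0102
Highest score → influenza.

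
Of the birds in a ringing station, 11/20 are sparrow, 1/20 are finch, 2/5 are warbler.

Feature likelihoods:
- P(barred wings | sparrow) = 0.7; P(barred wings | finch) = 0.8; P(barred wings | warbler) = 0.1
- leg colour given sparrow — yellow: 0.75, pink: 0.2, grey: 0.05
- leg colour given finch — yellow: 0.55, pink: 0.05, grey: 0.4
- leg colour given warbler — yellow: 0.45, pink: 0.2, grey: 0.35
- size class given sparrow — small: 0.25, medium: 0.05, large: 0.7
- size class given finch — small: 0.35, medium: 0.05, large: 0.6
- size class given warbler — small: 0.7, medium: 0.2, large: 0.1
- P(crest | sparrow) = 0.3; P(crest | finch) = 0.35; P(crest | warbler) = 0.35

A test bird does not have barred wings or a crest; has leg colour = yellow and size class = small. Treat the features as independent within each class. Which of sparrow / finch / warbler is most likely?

sparrow: 0.55 × (1−0.7) × 0.75 × 0.25 × (1−0.3) = 0.02165625
finch: 0.05 × (1−0.8) × 0.55 × 0.35 × (1−0.35) = 0.00125125
warbler: 0.4 × (1−0.1) × 0.45 × 0.7 × (1−0.35) = 0.07371
Highest score → warbler.

warbler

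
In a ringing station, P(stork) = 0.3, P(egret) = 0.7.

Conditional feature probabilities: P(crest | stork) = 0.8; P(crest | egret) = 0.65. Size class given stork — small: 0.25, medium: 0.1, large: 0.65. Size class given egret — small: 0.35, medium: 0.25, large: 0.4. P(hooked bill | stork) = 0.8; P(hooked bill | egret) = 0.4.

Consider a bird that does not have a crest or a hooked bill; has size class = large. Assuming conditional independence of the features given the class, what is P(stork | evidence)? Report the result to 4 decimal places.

0.1171

stork: 0.3 × (1−0.8) × 0.65 × (1−0.8) = 0.0078
egret: 0.7 × (1−0.65) × 0.4 × (1−0.4) = 0.0588
P(stork | x) = 0.0078 / 0.0666 ≈ 0.1171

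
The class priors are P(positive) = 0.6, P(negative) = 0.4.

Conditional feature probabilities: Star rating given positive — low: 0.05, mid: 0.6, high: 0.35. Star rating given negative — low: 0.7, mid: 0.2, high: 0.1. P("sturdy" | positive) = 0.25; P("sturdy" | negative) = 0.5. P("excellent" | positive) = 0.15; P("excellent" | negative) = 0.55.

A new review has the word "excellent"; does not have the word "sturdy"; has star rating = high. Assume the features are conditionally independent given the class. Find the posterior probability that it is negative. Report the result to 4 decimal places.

0.3177

positive: 0.6 × 0.35 × (1−0.25) × 0.15 = 0.023625
negative: 0.4 × 0.1 × (1−0.5) × 0.55 = 0.011
P(negative | x) = 0.011 / 0.034625 ≈ 0.3177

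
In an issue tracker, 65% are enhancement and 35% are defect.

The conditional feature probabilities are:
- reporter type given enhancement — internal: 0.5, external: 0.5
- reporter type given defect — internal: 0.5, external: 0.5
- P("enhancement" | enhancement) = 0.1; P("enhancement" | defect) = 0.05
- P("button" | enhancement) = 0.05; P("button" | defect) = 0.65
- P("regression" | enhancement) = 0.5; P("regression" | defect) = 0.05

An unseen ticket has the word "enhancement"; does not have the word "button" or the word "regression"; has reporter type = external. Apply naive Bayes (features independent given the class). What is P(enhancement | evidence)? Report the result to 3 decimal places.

enhancement: 0.65 × 0.5 × 0.1 × (1−0.05) × (1−0.5) = 0.0154375
defect: 0.35 × 0.5 × 0.05 × (1−0.65) × (1−0.05) = 0.002909375
P(enhancement | x) = 0.0154375 / 0.018346875 ≈ 0.841

0.841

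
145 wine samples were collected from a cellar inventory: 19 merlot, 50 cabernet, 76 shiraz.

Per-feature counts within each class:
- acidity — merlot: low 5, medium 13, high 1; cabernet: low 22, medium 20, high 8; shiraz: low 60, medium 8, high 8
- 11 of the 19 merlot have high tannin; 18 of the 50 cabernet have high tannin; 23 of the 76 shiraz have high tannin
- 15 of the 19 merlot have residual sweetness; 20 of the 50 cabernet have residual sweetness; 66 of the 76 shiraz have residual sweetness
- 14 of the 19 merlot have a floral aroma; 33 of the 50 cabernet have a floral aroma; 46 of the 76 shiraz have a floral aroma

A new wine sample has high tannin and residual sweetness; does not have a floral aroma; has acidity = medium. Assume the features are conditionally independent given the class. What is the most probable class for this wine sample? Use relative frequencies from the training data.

merlot: (19/145) × (13/19) × (11/19) × (15/19) × (5/19) ≈ 0.0107837
cabernet: (50/145) × (20/50) × (18/50) × (20/50) × (17/50) ≈ 0.0067531
shiraz: (76/145) × (8/76) × (23/76) × (66/76) × (30/76) ≈ 0.00572367
Highest score → merlot.

merlot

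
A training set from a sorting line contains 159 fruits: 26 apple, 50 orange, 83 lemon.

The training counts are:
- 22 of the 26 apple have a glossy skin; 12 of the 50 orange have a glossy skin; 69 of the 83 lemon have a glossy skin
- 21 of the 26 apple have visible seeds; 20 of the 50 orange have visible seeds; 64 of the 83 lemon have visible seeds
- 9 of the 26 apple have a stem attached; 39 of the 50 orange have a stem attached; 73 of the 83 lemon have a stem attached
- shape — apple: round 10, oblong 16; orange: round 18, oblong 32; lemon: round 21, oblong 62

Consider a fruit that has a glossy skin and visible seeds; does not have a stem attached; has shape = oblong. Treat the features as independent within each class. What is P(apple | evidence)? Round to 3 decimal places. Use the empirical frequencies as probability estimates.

apple: (26/159) × (22/26) × (21/26) × (17/26) × (16/26) ≈ 0.044967
orange: (50/159) × (12/50) × (20/50) × (11/50) × (32/50) ≈ 0.00425057
lemon: (83/159) × (69/83) × (64/83) × (10/83) × (62/83) ≈ 0.0301154
P(apple | x) = 0.044967 / 0.07933297 ≈ 0.567

0.567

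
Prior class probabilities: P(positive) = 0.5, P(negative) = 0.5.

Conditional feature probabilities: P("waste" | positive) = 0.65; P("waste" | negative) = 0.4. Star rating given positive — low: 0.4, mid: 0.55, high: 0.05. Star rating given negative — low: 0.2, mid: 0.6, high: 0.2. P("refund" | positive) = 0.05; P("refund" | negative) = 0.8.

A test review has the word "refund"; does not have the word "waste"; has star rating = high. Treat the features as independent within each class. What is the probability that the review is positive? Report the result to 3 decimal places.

0.009

positive: 0.5 × (1−0.65) × 0.05 × 0.05 = 0.0004375
negative: 0.5 × (1−0.4) × 0.2 × 0.8 = 0.048
P(positive | x) = 0.0004375 / 0.0484375 ≈ 0.009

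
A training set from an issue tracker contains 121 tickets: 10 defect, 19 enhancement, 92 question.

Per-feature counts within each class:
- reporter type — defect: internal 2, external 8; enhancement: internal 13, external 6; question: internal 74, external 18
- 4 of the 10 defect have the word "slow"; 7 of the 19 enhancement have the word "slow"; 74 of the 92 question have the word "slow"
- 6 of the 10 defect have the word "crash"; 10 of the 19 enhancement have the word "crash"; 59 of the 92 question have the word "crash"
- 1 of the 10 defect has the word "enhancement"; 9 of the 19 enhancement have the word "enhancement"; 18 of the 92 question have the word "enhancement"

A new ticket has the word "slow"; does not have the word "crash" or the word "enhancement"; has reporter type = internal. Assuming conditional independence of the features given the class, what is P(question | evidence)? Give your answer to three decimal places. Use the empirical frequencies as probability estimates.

defect: (10/121) × (2/10) × (4/10) × (4/10) × (9/10) ≈ 0.00238017
enhancement: (19/121) × (13/19) × (7/19) × (9/19) × (10/19) ≈ 0.0098682
question: (92/121) × (74/92) × (74/92) × (33/92) × (74/92) ≈ 0.141925
P(question | x) = 0.141925 / 0.15417337 ≈ 0.921

0.921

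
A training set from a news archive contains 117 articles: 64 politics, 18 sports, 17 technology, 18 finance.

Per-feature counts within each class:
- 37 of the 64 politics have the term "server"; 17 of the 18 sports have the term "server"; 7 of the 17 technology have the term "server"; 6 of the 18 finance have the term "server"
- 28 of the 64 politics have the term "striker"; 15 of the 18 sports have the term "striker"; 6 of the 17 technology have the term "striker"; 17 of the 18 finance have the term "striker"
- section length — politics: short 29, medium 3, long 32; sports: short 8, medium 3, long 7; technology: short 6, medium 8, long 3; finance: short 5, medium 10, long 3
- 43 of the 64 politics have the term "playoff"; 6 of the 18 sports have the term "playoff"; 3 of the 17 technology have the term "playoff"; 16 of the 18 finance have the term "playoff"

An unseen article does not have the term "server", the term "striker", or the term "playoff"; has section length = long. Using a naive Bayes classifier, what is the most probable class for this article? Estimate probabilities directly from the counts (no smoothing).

politics: (64/117) × (27/64) × (36/64) × (32/64) × (21/64) ≈ 0.0212966
sports: (18/117) × (1/18) × (3/18) × (7/18) × (12/18) ≈ 0.000369315
technology: (17/117) × (10/17) × (11/17) × (3/17) × (14/17) ≈ 0.00803728
finance: (18/117) × (12/18) × (1/18) × (3/18) × (2/18) ≈ 0.000105519
Highest score → politics.

politics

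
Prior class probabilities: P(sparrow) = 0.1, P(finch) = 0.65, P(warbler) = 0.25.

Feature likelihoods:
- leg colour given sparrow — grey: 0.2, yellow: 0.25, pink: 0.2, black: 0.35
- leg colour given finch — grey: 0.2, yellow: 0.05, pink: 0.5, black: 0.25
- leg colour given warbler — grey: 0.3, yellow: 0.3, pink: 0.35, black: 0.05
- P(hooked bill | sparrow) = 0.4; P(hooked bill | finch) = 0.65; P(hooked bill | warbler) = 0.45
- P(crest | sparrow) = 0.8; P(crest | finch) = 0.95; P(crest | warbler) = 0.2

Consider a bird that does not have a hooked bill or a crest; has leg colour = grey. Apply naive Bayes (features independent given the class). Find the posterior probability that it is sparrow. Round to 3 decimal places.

0.064

sparrow: 0.1 × 0.2 × (1−0.4) × (1−0.8) = 0.0024
finch: 0.65 × 0.2 × (1−0.65) × (1−0.95) = 0.002275
warbler: 0.25 × 0.3 × (1−0.45) × (1−0.2) = 0.033
P(sparrow | x) = 0.0024 / 0.037675 ≈ 0.064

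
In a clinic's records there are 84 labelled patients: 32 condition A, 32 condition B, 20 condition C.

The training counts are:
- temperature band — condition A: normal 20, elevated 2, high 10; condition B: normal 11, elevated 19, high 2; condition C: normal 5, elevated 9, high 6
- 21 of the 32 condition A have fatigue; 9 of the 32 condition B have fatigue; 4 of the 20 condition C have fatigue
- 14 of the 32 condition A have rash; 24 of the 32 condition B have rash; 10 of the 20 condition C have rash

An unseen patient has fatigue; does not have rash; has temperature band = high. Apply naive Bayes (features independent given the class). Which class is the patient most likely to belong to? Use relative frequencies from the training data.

condition A

condition A: (32/84) × (10/32) × (21/32) × (18/32) = 0.0439453125
condition B: (32/84) × (2/32) × (9/32) × (8/32) ≈ 0.00167411
condition C: (20/84) × (6/20) × (4/20) × (10/20) ≈ 0.00714286
Highest score → condition A.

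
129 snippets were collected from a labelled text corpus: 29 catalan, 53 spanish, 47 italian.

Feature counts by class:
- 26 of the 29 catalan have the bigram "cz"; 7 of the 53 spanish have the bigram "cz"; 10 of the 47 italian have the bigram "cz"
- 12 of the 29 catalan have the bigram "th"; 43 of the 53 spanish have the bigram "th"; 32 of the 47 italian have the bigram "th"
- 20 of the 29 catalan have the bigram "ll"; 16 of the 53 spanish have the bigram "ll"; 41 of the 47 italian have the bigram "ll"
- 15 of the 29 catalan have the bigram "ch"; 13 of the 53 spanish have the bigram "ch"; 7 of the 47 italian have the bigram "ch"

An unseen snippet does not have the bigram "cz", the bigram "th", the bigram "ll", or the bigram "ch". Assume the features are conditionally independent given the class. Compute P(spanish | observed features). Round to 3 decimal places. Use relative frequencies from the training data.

catalan: (29/129) × (3/29) × (17/29) × (9/29) × (14/29) ≈ 0.00204248
spanish: (53/129) × (46/53) × (10/53) × (37/53) × (40/53) ≈ 0.0354489
italian: (47/129) × (37/47) × (15/47) × (6/47) × (40/47) ≈ 0.00994537
P(spanish | x) = 0.0354489 / 0.04743675 ≈ 0.747

0.747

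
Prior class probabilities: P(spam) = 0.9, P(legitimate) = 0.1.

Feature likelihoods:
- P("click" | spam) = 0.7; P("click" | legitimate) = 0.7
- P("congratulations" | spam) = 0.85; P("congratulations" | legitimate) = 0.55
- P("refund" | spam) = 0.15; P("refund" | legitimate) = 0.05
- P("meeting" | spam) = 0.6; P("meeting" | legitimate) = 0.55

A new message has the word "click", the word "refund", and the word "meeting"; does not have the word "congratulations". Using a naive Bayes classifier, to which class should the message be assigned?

spam: 0.9 × 0.7 × (1−0.85) × 0.15 × 0.6 = 0.008505
legitimate: 0.1 × 0.7 × (1−0.55) × 0.05 × 0.55 = 0.00086625
Highest score → spam.

spam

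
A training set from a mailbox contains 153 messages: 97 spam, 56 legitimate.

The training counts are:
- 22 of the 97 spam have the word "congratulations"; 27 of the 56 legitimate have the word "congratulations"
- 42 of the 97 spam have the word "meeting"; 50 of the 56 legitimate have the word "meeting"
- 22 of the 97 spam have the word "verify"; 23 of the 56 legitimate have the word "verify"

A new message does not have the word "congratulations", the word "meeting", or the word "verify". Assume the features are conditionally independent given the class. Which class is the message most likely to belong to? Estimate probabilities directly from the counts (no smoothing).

spam: (97/153) × (75/97) × (55/97) × (75/97) ≈ 0.214907
legitimate: (56/153) × (29/56) × (6/56) × (33/56) ≈ 0.0119673
Highest score → spam.

spam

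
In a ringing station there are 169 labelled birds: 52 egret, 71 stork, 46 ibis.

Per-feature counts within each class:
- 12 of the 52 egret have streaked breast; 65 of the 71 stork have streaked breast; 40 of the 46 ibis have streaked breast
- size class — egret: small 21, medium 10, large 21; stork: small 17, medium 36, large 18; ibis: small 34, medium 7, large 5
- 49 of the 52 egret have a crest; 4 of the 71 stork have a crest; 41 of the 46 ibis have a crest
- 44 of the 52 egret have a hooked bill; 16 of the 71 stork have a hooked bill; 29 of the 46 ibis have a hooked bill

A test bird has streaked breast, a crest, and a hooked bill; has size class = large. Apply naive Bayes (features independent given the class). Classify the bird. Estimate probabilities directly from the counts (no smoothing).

egret: (52/169) × (12/52) × (21/52) × (49/52) × (44/52) ≈ 0.022864
stork: (71/169) × (65/71) × (18/71) × (4/71) × (16/71) ≈ 0.00123795
ibis: (46/169) × (40/46) × (5/46) × (41/46) × (29/46) ≈ 0.0144561
Highest score → egret.

egret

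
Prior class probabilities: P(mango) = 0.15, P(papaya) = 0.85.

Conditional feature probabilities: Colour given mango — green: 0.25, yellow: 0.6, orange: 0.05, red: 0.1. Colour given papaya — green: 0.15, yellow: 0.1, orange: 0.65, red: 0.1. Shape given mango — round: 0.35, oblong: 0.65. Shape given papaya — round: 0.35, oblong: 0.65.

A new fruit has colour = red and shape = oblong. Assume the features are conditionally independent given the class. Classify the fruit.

mango: 0.15 × 0.1 × 0.65 = 0.00975
papaya: 0.85 × 0.1 × 0.65 = 0.05525
Highest score → papaya.

papaya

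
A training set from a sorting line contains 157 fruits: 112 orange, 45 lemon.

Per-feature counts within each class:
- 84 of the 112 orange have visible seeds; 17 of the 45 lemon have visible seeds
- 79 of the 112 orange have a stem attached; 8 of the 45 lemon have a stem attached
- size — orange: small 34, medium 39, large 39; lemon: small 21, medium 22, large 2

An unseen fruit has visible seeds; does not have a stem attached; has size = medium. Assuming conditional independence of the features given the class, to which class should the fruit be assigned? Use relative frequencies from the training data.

orange

orange: (112/157) × (84/112) × (33/112) × (39/112) ≈ 0.0548937
lemon: (45/157) × (17/45) × (37/45) × (22/45) ≈ 0.043526
Highest score → orange.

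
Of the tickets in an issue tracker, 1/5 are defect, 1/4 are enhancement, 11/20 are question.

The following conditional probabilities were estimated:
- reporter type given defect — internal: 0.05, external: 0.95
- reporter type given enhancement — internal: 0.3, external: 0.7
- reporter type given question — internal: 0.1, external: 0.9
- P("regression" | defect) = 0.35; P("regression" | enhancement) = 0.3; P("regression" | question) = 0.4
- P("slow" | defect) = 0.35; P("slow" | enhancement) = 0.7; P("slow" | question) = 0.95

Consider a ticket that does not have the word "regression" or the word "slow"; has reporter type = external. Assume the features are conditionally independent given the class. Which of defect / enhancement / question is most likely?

defect

defect: 0.2 × 0.95 × (1−0.35) × (1−0.35) = 0.080275
enhancement: 0.25 × 0.7 × (1−0.3) × (1−0.7) = 0.03675
question: 0.55 × 0.9 × (1−0.4) × (1−0.95) = 0.01485
Highest score → defect.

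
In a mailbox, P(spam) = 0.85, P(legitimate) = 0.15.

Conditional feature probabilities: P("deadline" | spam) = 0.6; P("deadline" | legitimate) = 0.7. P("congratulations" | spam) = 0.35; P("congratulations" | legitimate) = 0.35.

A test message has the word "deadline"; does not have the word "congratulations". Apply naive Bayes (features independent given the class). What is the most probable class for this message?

spam

spam: 0.85 × 0.6 × (1−0.35) = 0.3315
legitimate: 0.15 × 0.7 × (1−0.35) = 0.06825
Highest score → spam.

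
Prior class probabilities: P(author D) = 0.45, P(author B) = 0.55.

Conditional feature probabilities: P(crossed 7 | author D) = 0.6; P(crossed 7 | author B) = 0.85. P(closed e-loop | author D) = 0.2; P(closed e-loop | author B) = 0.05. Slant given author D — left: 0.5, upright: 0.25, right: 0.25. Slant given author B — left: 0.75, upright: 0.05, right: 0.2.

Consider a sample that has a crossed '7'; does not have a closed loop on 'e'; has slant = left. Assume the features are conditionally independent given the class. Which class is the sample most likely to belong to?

author D: 0.45 × 0.6 × (1−0.2) × 0.5 = 0.108
author B: 0.55 × 0.85 × (1−0.05) × 0.75 = 0.33309375
Highest score → author B.

author B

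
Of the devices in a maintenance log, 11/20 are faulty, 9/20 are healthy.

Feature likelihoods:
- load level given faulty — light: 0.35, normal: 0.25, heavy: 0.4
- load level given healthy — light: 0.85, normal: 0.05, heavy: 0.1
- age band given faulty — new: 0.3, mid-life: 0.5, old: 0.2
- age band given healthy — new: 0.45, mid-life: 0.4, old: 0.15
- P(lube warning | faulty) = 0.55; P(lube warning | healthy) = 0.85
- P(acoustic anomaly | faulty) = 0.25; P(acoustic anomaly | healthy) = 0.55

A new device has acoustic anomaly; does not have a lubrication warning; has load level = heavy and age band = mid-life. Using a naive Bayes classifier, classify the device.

faulty: 0.55 × 0.4 × 0.5 × (1−0.55) × 0.25 = 0.012375
healthy: 0.45 × 0.1 × 0.4 × (1−0.85) × 0.55 = 0.001485
Highest score → faulty.

faulty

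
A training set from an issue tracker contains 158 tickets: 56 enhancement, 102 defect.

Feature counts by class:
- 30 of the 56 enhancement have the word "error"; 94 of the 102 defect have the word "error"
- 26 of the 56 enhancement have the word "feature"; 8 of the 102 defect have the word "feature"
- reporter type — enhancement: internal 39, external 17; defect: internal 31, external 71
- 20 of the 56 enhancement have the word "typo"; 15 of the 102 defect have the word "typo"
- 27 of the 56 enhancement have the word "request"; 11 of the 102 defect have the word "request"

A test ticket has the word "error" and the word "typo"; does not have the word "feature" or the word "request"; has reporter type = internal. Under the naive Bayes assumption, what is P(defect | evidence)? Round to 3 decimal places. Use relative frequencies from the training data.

enhancement: (56/158) × (30/56) × (30/56) × (39/56) × (20/56) × (29/56) ≈ 0.0131016
defect: (102/158) × (94/102) × (94/102) × (31/102) × (15/102) × (91/102) ≈ 0.0218621
P(defect | x) = 0.0218621 / 0.0349637 ≈ 0.625

0.625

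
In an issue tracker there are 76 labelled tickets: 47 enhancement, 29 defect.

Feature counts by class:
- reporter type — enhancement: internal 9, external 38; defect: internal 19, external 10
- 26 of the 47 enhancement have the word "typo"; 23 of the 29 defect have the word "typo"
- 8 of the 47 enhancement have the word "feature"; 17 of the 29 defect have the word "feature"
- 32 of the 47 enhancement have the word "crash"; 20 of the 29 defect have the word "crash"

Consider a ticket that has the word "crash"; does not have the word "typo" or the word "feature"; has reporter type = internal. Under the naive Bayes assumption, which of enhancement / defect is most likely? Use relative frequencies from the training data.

enhancement: (47/76) × (9/47) × (21/47) × (39/47) × (32/47) ≈ 0.029893
defect: (29/76) × (19/29) × (6/29) × (12/29) × (20/29) ≈ 0.0147608
Highest score → enhancement.

enhancement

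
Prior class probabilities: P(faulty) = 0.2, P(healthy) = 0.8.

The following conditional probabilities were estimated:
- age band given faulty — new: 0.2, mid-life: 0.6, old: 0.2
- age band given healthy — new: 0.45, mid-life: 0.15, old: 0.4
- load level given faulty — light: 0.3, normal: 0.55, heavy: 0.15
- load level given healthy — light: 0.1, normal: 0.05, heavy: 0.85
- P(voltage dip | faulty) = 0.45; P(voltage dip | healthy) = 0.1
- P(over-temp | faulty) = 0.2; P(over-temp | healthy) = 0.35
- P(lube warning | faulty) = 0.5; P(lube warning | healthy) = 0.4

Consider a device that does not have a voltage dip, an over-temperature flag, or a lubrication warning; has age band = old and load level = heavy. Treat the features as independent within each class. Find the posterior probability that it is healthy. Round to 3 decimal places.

faulty: 0.2 × 0.2 × 0.15 × (1−0.45) × (1−0.2) × (1−0.5) = 0.00132
healthy: 0.8 × 0.4 × 0.85 × (1−0.1) × (1−0.35) × (1−0.4) = 0.095472
P(healthy | x) = 0.095472 / 0.096792 ≈ 0.986

0.986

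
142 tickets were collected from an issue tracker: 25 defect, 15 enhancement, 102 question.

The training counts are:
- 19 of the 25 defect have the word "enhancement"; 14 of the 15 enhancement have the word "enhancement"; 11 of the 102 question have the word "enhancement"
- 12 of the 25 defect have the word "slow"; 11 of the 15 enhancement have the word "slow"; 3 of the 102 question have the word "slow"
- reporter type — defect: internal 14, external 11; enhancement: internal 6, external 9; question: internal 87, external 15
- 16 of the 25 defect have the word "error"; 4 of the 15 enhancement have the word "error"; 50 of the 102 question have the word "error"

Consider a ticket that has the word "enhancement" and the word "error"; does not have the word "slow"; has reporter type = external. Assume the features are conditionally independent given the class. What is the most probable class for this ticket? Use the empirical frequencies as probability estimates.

defect: (25/142) × (19/25) × (13/25) × (11/25) × (16/25) ≈ 0.019593
enhancement: (15/142) × (14/15) × (4/15) × (9/15) × (4/15) ≈ 0.00420657
question: (102/142) × (11/102) × (99/102) × (15/102) × (50/102) ≈ 0.00542001
Highest score → defect.

defect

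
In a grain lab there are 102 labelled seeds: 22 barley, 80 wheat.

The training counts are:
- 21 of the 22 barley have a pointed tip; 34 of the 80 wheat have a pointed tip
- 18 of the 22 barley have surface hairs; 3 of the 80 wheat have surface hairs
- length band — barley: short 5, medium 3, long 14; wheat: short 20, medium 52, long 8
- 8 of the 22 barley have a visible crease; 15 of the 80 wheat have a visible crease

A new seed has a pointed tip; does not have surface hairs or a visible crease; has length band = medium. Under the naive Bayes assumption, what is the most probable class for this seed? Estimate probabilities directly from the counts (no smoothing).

barley: (22/102) × (21/22) × (4/22) × (3/22) × (14/22) ≈ 0.00324833
wheat: (80/102) × (34/80) × (77/80) × (52/80) × (65/80) ≈ 0.16944
Highest score → wheat.

wheat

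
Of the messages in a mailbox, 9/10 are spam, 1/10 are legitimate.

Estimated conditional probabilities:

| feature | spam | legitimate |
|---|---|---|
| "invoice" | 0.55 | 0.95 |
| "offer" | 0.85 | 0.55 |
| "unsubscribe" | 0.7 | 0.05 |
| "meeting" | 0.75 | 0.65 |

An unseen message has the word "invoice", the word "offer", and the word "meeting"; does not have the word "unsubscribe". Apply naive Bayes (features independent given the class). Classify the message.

spam

spam: 0.9 × 0.55 × 0.85 × (1−0.7) × 0.75 = 0.09466875
legitimate: 0.1 × 0.95 × 0.55 × (1−0.05) × 0.65 = 0.032264375
Highest score → spam.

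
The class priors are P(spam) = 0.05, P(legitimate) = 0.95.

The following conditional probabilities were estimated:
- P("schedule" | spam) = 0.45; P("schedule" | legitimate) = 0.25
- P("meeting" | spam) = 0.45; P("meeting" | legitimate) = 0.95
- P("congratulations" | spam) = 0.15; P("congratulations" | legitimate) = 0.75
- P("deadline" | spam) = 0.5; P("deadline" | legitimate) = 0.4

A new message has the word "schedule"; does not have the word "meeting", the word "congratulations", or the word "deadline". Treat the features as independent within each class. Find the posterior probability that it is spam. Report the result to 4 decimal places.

0.7470

spam: 0.05 × 0.45 × (1−0.45) × (1−0.15) × (1−0.5) = 0.005259375
legitimate: 0.95 × 0.25 × (1−0.95) × (1−0.75) × (1−0.4) = 0.00178125
P(spam | x) = 0.005259375 / 0.007040625 ≈ 0.7470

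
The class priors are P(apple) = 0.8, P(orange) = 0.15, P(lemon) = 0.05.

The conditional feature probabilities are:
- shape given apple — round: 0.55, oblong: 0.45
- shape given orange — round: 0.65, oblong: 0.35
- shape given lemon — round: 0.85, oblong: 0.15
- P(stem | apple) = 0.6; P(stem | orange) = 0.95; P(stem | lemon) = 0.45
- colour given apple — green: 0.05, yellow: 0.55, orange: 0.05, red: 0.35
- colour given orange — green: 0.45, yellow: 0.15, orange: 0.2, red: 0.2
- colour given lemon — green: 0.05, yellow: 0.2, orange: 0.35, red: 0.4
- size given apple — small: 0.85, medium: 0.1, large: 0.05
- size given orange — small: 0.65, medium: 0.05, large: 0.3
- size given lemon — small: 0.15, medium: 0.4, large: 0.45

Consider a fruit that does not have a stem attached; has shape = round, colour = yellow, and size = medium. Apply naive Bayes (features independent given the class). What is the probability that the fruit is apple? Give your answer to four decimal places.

apple: 0.8 × 0.55 × (1−0.6) × 0.55 × 0.1 = 0.00968
orange: 0.15 × 0.65 × (1−0.95) × 0.15 × 0.05 = 0.0000365625
lemon: 0.05 × 0.85 × (1−0.45) × 0.2 × 0.4 = 0.00187
P(apple | x) = 0.00968 / 0.0115865625 ≈ 0.8355

0.8355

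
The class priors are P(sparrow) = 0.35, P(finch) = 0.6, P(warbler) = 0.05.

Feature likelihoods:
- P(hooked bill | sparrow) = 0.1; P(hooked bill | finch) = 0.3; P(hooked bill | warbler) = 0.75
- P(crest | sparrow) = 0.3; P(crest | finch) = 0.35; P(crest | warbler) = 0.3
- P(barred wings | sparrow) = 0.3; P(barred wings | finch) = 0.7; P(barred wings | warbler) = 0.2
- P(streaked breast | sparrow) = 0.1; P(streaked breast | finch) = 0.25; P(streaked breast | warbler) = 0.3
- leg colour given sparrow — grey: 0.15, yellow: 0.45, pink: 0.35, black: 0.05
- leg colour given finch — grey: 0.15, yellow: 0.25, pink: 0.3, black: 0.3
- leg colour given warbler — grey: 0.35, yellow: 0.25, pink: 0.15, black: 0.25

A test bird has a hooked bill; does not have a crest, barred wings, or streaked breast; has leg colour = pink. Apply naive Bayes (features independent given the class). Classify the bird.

sparrow: 0.35 × 0.1 × (1−0.3) × (1−0.3) × (1−0.1) × 0.35 = 0.00540225
finch: 0.6 × 0.3 × (1−0.35) × (1−0.7) × (1−0.25) × 0.3 = 0.0078975
warbler: 0.05 × 0.75 × (1−0.3) × (1−0.2) × (1−0.3) × 0.15 = 0.002205
Highest score → finch.

finch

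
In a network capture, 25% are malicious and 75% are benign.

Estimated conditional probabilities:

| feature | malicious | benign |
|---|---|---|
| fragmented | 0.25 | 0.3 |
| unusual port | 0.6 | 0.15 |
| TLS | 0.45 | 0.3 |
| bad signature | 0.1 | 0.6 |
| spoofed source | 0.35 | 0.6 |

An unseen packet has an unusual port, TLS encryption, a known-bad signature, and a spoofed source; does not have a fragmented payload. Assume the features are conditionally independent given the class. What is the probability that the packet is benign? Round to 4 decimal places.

0.8276

malicious: 0.25 × (1−0.25) × 0.6 × 0.45 × 0.1 × 0.35 = 0.001771875
benign: 0.75 × (1−0.3) × 0.15 × 0.3 × 0.6 × 0.6 = 0.008505
P(benign | x) = 0.008505 / 0.010276875 ≈ 0.8276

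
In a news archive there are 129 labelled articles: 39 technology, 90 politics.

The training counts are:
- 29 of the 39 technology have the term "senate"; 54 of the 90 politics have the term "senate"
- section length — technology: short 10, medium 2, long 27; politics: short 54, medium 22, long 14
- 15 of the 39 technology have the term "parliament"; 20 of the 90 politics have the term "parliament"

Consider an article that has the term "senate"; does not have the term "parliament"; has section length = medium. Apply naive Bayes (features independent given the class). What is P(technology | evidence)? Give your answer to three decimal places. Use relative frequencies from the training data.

0.082

technology: (39/129) × (29/39) × (2/39) × (24/39) ≈ 0.00709448
politics: (90/129) × (54/90) × (22/90) × (70/90) ≈ 0.0795866
P(technology | x) = 0.00709448 / 0.08668108 ≈ 0.082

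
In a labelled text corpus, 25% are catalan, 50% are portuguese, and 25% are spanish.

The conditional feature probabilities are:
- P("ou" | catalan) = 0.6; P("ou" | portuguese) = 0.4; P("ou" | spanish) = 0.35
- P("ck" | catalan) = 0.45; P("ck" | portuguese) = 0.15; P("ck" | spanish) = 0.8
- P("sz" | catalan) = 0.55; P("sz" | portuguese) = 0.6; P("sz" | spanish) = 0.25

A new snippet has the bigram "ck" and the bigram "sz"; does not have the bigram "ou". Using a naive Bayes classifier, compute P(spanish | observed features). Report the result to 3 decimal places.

0.386

catalan: 0.25 × (1−0.6) × 0.45 × 0.55 = 0.02475
portuguese: 0.5 × (1−0.4) × 0.15 × 0.6 = 0.027
spanish: 0.25 × (1−0.35) × 0.8 × 0.25 = 0.0325
P(spanish | x) = 0.0325 / 0.08425 ≈ 0.386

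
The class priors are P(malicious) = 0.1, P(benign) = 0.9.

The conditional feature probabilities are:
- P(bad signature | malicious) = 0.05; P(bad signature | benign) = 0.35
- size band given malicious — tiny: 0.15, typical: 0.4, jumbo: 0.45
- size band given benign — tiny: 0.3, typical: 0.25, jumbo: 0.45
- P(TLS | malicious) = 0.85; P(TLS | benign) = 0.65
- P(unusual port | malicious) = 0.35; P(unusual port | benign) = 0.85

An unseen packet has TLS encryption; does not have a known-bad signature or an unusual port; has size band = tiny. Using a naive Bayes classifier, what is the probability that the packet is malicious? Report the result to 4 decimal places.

0.3151

malicious: 0.1 × (1−0.05) × 0.15 × 0.85 × (1−0.35) = 0.007873125
benign: 0.9 × (1−0.35) × 0.3 × 0.65 × (1−0.85) = 0.01711125
P(malicious | x) = 0.007873125 / 0.024984375 ≈ 0.3151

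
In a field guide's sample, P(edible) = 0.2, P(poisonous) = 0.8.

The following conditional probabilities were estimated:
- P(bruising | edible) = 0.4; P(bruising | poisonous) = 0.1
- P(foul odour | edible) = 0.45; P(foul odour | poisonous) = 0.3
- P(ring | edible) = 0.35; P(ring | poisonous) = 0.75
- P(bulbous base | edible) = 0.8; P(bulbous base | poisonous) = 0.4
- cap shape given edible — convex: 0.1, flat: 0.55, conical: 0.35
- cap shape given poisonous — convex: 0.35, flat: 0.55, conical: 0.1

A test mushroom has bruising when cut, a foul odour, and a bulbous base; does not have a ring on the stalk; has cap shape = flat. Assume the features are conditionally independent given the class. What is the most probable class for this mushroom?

edible: 0.2 × 0.4 × 0.45 × (1−0.35) × 0.8 × 0.55 = 0.010296
poisonous: 0.8 × 0.1 × 0.3 × (1−0.75) × 0.4 × 0.55 = 0.00132
Highest score → edible.

edible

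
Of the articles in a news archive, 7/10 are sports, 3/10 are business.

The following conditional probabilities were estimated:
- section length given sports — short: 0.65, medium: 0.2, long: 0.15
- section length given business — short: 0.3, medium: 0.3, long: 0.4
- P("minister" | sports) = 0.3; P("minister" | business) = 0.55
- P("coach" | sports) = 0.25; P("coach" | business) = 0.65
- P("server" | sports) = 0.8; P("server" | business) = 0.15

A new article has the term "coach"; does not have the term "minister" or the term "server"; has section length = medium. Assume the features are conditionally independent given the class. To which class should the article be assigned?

business

sports: 0.7 × 0.2 × (1−0.3) × 0.25 × (1−0.8) = 0.0049
business: 0.3 × 0.3 × (1−0.55) × 0.65 × (1−0.15) = 0.02237625
Highest score → business.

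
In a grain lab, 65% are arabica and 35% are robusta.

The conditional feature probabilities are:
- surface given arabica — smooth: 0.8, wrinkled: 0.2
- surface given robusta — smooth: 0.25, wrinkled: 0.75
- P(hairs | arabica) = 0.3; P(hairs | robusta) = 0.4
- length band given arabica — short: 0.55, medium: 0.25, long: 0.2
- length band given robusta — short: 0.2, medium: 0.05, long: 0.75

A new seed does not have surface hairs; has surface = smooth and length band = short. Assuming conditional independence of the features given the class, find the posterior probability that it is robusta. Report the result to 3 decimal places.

0.050

arabica: 0.65 × 0.8 × (1−0.3) × 0.55 = 0.2002
robusta: 0.35 × 0.25 × (1−0.4) × 0.2 = 0.0105
P(robusta | x) = 0.0105 / 0.2107 ≈ 0.050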